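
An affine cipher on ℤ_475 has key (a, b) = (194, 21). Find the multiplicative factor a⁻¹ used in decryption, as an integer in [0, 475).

404

Apply the Euclidean algorithm to 475 and 194:
475 = 2·194 + 87
194 = 2·87 + 20
87 = 4·20 + 7
20 = 2·7 + 6
7 = 1·6 + 1
6 = 6·1 + 0
gcd = 1, so the inverse exists. Back-substitute:
1 = 7 − 6
1 = −20 + 3·7
1 = 3·87 − 13·20
1 = −13·194 + 29·87
1 = 29·475 − 71·194
So 194·(-71) ≡ 1 (mod 475), and -71 ≡ 404 (mod 475).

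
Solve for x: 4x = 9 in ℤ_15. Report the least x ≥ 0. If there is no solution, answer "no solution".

First find gcd(4, 15):
15 = 3*4 + 3
4 = 1*3 + 1
3 = 3*1 + 0
gcd = 1, so a unique solution mod 15 exists.
Back-substitute for the Bézout coefficients:
1 = 4 − 3
1 = −15 + 4·4
So 4·(4) ≡ 1 (mod 15), giving 4⁻¹ ≡ 4.
x ≡ 4⁻¹·9 ≡ 4·9 ≡ 6 (mod 15).

6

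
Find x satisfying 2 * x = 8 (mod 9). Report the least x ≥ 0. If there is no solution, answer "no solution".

4

First find gcd(2, 9):
9 = 4×2 + 1
2 = 2×1 + 0
gcd = 1, so a unique solution mod 9 exists.
Back-substitute for the Bézout coefficients:
1 = 9 − 4·2
So 2·(-4) ≡ 1 (mod 9), giving 2⁻¹ ≡ 5.
x ≡ 2⁻¹·8 ≡ 5·8 ≡ 4 (mod 9).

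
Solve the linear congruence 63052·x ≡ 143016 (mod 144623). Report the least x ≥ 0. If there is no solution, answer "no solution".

First find gcd(63052, 144623):
144623 = 2×63052 + 18519
63052 = 3×18519 + 7495
18519 = 2×7495 + 3529
7495 = 2×3529 + 437
3529 = 8×437 + 33
437 = 13×33 + 8
33 = 4×8 + 1
8 = 8×1 + 0
gcd = 1, so a unique solution mod 144623 exists.
Back-substitute for the Bézout coefficients:
1 = 33 − 4·8
1 = −4·437 + 53·33
1 = 53·3529 − 428·437
1 = −428·7495 + 909·3529
1 = 909·18519 − 2246·7495
1 = −2246·63052 + 7647·18519
1 = 7647·144623 − 17540·63052
So 63052·(-17540) ≡ 1 (mod 144623), giving 63052⁻¹ ≡ 127083.
x ≡ 63052⁻¹·143016 ≡ 127083·143016 ≡ 129918 (mod 144623).

129918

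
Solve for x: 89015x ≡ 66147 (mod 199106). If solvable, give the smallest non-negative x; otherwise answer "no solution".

5029

First find gcd(89015, 199106):
199106 = 2*89015 + 21076
89015 = 4*21076 + 4711
21076 = 4*4711 + 2232
4711 = 2*2232 + 247
2232 = 9*247 + 9
247 = 27*9 + 4
9 = 2*4 + 1
4 = 4*1 + 0
gcd = 1, so a unique solution mod 199106 exists.
Back-substitute for the Bézout coefficients:
1 = 9 − 2·4
1 = −2·247 + 55·9
1 = 55·2232 − 497·247
1 = −497·4711 + 1049·2232
1 = 1049·21076 − 4693·4711
1 = −4693·89015 + 19821·21076
1 = 19821·199106 − 44335·89015
So 89015·(-44335) ≡ 1 (mod 199106), giving 89015⁻¹ ≡ 154771.
x ≡ 89015⁻¹·66147 ≡ 154771·66147 ≡ 5029 (mod 199106).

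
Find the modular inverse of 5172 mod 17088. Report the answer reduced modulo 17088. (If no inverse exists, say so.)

Compute gcd(5172, 17088):
17088 = 3×5172 + 1572
5172 = 3×1572 + 456
1572 = 3×456 + 204
456 = 2×204 + 48
204 = 4×48 + 12
48 = 4×12 + 0
gcd(5172, 17088) = 12 ≠ 1, so 5172 has no multiplicative inverse modulo 17088.

no inverse exists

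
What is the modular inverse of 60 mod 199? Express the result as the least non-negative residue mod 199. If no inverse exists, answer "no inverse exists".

Run Euclid on (199, 60):
199 = 3×60 + 19
60 = 3×19 + 3
19 = 6×3 + 1
3 = 3×1 + 0
The gcd is 1. Working backward:
1 = 19 − 6·3
1 = −6·60 + 19·19
1 = 19·199 − 63·60
So 60·(-63) ≡ 1 (mod 199), and -63 ≡ 136 (mod 199).

136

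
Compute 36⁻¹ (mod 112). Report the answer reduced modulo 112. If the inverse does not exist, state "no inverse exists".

no inverse exists

Euclidean algorithm on 112, 36:
112 = 3×36 + 4
36 = 9×4 + 0
The gcd is 4, not 1, hence no inverse exists.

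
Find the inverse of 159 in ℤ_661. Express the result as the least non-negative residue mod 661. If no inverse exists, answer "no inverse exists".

Apply the Euclidean algorithm to 661 and 159:
661 = 4×159 + 25
159 = 6×25 + 9
25 = 2×9 + 7
9 = 1×7 + 2
7 = 3×2 + 1
2 = 2×1 + 0
Since gcd(159, 661) = 1, back-substitute to write 1 as a combination:
1 = 7 − 3·2
1 = −3·9 + 4·7
1 = 4·25 − 11·9
1 = −11·159 + 70·25
1 = 70·661 − 291·159
Hence 159⁻¹ ≡ -291 ≡ 370 (mod 661).

370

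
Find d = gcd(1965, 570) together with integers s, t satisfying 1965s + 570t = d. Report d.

15

Euclidean algorithm:
1965 = 3·570 + 255
570 = 2·255 + 60
255 = 4·60 + 15
60 = 4·15 + 0
gcd(1965, 570) = 15.
Working backward:
15 = 255 − 4·60
15 = −4·570 + 9·255
15 = 9·1965 − 31·570
So 15 = (9)·1965 + (-31)·570.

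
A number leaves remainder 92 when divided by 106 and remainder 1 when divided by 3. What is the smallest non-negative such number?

Write x = 92 + 106·k. Then 106·k ≡ 1 − 92 ≡ 2 (mod 3).
Need 106⁻¹ mod 3. Extended Euclid on (3, 1):
3 = 3×1 + 0
106⁻¹ ≡ 1 (mod 3), so k ≡ 1·2 ≡ 2 (mod 3).
x = 92 + 106·2 = 304.

304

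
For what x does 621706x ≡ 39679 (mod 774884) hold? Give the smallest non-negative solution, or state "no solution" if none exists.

gcd(621706, 774884):
774884 = 1×621706 + 153178
621706 = 4×153178 + 8994
153178 = 17×8994 + 280
8994 = 32×280 + 34
280 = 8×34 + 8
34 = 4×8 + 2
8 = 4×2 + 0
gcd = 2, but 2 ∤ 39679, so the congruence has no solution.

no solution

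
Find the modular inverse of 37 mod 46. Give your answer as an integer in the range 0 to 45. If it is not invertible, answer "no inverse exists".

5

Run Euclid on (46, 37):
46 = 1×37 + 9
37 = 4×9 + 1
9 = 9×1 + 0
The gcd is 1. Working backward:
1 = 37 − 4·9
1 = −4·46 + 5·37
So 37·5 ≡ 1 (mod 46).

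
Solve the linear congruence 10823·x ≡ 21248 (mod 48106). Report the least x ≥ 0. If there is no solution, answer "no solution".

3300

First find gcd(10823, 48106):
48106 = 4·10823 + 4814
10823 = 2·4814 + 1195
4814 = 4·1195 + 34
1195 = 35·34 + 5
34 = 6·5 + 4
5 = 1·4 + 1
4 = 4·1 + 0
gcd = 1, so a unique solution mod 48106 exists.
Back-substitute for the Bézout coefficients:
1 = 5 − 4
1 = −34 + 7·5
1 = 7·1195 − 246·34
1 = −246·4814 + 991·1195
1 = 991·10823 − 2228·4814
1 = −2228·48106 + 9903·10823
So 10823·(9903) ≡ 1 (mod 48106), giving 10823⁻¹ ≡ 9903.
x ≡ 10823⁻¹·21248 ≡ 9903·21248 ≡ 3300 (mod 48106).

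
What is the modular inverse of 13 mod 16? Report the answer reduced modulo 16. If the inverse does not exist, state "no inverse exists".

Apply the Euclidean algorithm to 16 and 13:
16 = 1×13 + 3
13 = 4×3 + 1
3 = 3×1 + 0
gcd = 1, so the inverse exists. Back-substitute:
1 = 13 − 4·3
1 = −4·16 + 5·13
So 13·5 ≡ 1 (mod 16).

5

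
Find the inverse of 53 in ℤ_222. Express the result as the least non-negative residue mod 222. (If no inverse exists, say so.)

155

Apply the Euclidean algorithm to 222 and 53:
222 = 4*53 + 10
53 = 5*10 + 3
10 = 3*3 + 1
3 = 3*1 + 0
Since gcd(53, 222) = 1, back-substitute to write 1 as a combination:
1 = 10 − 3·3
1 = −3·53 + 16·10
1 = 16·222 − 67·53
So 53·(-67) ≡ 1 (mod 222), and -67 ≡ 155 (mod 222).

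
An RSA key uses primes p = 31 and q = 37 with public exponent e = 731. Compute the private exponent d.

851

φ(n) = (p−1)(q−1) = 30·36 = 1080.
Need d with 731·d ≡ 1 (mod 1080). Apply the extended Euclidean algorithm:
1080 = 1×731 + 349
731 = 2×349 + 33
349 = 10×33 + 19
33 = 1×19 + 14
19 = 1×14 + 5
14 = 2×5 + 4
5 = 1×4 + 1
4 = 4×1 + 0
Back-substitute:
1 = 5 − 4
1 = −14 + 3·5
1 = 3·19 − 4·14
1 = −4·33 + 7·19
1 = 7·349 − 74·33
1 = −74·731 + 155·349
1 = 155·1080 − 229·731
So 731·(-229) ≡ 1 (mod 1080), hence d ≡ -229 ≡ 851 (mod 1080).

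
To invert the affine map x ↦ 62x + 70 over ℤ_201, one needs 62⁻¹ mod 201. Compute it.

107

Apply the Euclidean algorithm to 201 and 62:
201 = 3×62 + 15
62 = 4×15 + 2
15 = 7×2 + 1
2 = 2×1 + 0
Since gcd(62, 201) = 1, back-substitute to write 1 as a combination:
1 = 15 − 7·2
1 = −7·62 + 29·15
1 = 29·201 − 94·62
Hence 62⁻¹ ≡ -94 ≡ 107 (mod 201).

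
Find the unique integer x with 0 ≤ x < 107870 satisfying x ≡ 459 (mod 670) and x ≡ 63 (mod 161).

Write x = 459 + 670·k. Then 670·k ≡ 63 − 459 ≡ 87 (mod 161).
Need 670⁻¹ mod 161. Extended Euclid on (161, 26):
161 = 6*26 + 5
26 = 5*5 + 1
5 = 5*1 + 0
Back-substitute:
1 = 26 − 5·5
1 = −5·161 + 31·26
670⁻¹ ≡ 31 (mod 161), so k ≡ 31·87 ≡ 121 (mod 161).
x = 459 + 670·121 = 81529.

81529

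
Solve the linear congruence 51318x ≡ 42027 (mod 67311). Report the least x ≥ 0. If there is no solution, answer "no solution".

gcd(51318, 67311):
67311 = 1*51318 + 15993
51318 = 3*15993 + 3339
15993 = 4*3339 + 2637
3339 = 1*2637 + 702
2637 = 3*702 + 531
702 = 1*531 + 171
531 = 3*171 + 18
171 = 9*18 + 9
18 = 2*9 + 0
gcd = 9, but 9 ∤ 42027, so the congruence has no solution.

no solution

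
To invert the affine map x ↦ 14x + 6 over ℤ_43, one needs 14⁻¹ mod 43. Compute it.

40

Run Euclid on (43, 14):
43 = 3*14 + 1
14 = 14*1 + 0
The gcd is 1. Working backward:
1 = 43 − 3·14
Thus 14·(-3) ≡ 1 (mod 43); reducing, -3 mod 43 = 40.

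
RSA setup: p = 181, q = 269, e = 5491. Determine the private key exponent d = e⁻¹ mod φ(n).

φ(n) = (p−1)(q−1) = 180·268 = 48240.
Need d with 5491·d ≡ 1 (mod 48240). Apply the extended Euclidean algorithm:
48240 = 8*5491 + 4312
5491 = 1*4312 + 1179
4312 = 3*1179 + 775
1179 = 1*775 + 404
775 = 1*404 + 371
404 = 1*371 + 33
371 = 11*33 + 8
33 = 4*8 + 1
8 = 8*1 + 0
Back-substitute:
1 = 33 − 4·8
1 = −4·371 + 45·33
1 = 45·404 − 49·371
1 = −49·775 + 94·404
1 = 94·1179 − 143·775
1 = −143·4312 + 523·1179
1 = 523·5491 − 666·4312
1 = −666·48240 + 5851·5491
So 5491·5851 ≡ 1 (mod 48240), hence d = 5851.

5851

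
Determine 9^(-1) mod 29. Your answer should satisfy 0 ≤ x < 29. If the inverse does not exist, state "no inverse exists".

13

Run Euclid on (29, 9):
29 = 3·9 + 2
9 = 4·2 + 1
2 = 2·1 + 0
The gcd is 1. Working backward:
1 = 9 − 4·2
1 = −4·29 + 13·9
So 9·13 ≡ 1 (mod 29).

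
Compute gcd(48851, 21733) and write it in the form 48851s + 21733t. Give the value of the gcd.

1

Repeated division:
48851 = 2*21733 + 5385
21733 = 4*5385 + 193
5385 = 27*193 + 174
193 = 1*174 + 19
174 = 9*19 + 3
19 = 6*3 + 1
3 = 3*1 + 0
gcd(48851, 21733) = 1.
Working backward:
1 = 19 − 6·3
1 = −6·174 + 55·19
1 = 55·193 − 61·174
1 = −61·5385 + 1702·193
1 = 1702·21733 − 6869·5385
1 = −6869·48851 + 15440·21733
So 1 = (-6869)·48851 + (15440)·21733.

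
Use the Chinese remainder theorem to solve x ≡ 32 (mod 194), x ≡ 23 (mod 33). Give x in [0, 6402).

5270

Write x = 32 + 194·k. Then 194·k ≡ 23 − 32 ≡ 24 (mod 33).
Need 194⁻¹ mod 33. Extended Euclid on (33, 29):
33 = 1×29 + 4
29 = 7×4 + 1
4 = 4×1 + 0
Back-substitute:
1 = 29 − 7·4
1 = −7·33 + 8·29
194⁻¹ ≡ 8 (mod 33), so k ≡ 8·24 ≡ 27 (mod 33).
x = 32 + 194·27 = 5270.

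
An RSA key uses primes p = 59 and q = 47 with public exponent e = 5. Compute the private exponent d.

φ(n) = (p−1)(q−1) = 58·46 = 2668.
Need d with 5·d ≡ 1 (mod 2668). Apply the extended Euclidean algorithm:
2668 = 533*5 + 3
5 = 1*3 + 2
3 = 1*2 + 1
2 = 2*1 + 0
Back-substitute:
1 = 3 − 2
1 = −5 + 2·3
1 = 2·2668 − 1067·5
So 5·(-1067) ≡ 1 (mod 2668), hence d ≡ -1067 ≡ 1601 (mod 2668).

1601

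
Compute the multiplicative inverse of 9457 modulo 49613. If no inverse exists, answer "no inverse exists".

gcd(49613, 9457) by repeated division:
49613 = 5×9457 + 2328
9457 = 4×2328 + 145
2328 = 16×145 + 8
145 = 18×8 + 1
8 = 8×1 + 0
Since gcd(9457, 49613) = 1, back-substitute to write 1 as a combination:
1 = 145 − 18·8
1 = −18·2328 + 289·145
1 = 289·9457 − 1174·2328
1 = −1174·49613 + 6159·9457
So 9457·6159 ≡ 1 (mod 49613).

6159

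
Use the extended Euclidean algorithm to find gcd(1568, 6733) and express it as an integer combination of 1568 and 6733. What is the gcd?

1

Repeated division:
6733 = 4·1568 + 461
1568 = 3·461 + 185
461 = 2·185 + 91
185 = 2·91 + 3
91 = 30·3 + 1
3 = 3·1 + 0
gcd(1568, 6733) = 1.
Express as a combination:
1 = 91 − 30·3
1 = −30·185 + 61·91
1 = 61·461 − 152·185
1 = −152·1568 + 517·461
1 = 517·6733 − 2220·1568
So 1 = (517)·6733 + (-2220)·1568.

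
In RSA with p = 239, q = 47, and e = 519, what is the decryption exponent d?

4915

φ(n) = (p−1)(q−1) = 238·46 = 10948.
Need d with 519·d ≡ 1 (mod 10948). Apply the extended Euclidean algorithm:
10948 = 21·519 + 49
519 = 10·49 + 29
49 = 1·29 + 20
29 = 1·20 + 9
20 = 2·9 + 2
9 = 4·2 + 1
2 = 2·1 + 0
Back-substitute:
1 = 9 − 4·2
1 = −4·20 + 9·9
1 = 9·29 − 13·20
1 = −13·49 + 22·29
1 = 22·519 − 233·49
1 = −233·10948 + 4915·519
So 519·4915 ≡ 1 (mod 10948), hence d = 4915.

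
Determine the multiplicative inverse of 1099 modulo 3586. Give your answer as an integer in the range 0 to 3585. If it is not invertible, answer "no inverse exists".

2705

Apply the Euclidean algorithm to 3586 and 1099:
3586 = 3×1099 + 289
1099 = 3×289 + 232
289 = 1×232 + 57
232 = 4×57 + 4
57 = 14×4 + 1
4 = 4×1 + 0
gcd = 1, so the inverse exists. Back-substitute:
1 = 57 − 14·4
1 = −14·232 + 57·57
1 = 57·289 − 71·232
1 = −71·1099 + 270·289
1 = 270·3586 − 881·1099
Thus 1099·(-881) ≡ 1 (mod 3586); reducing, -881 mod 3586 = 2705.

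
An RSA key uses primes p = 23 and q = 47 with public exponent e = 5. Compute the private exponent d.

φ(n) = (p−1)(q−1) = 22·46 = 1012.
Need d with 5·d ≡ 1 (mod 1012). Apply the extended Euclidean algorithm:
1012 = 202·5 + 2
5 = 2·2 + 1
2 = 2·1 + 0
Back-substitute:
1 = 5 − 2·2
1 = −2·1012 + 405·5
So 5·405 ≡ 1 (mod 1012), hence d = 405.

405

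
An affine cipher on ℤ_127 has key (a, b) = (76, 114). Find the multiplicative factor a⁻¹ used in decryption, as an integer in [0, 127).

Extended Euclidean algorithm:
127 = 1·76 + 51
76 = 1·51 + 25
51 = 2·25 + 1
25 = 25·1 + 0
gcd = 1, so the inverse exists. Back-substitute:
1 = 51 − 2·25
1 = −2·76 + 3·51
1 = 3·127 − 5·76
Hence 76⁻¹ ≡ -5 ≡ 122 (mod 127).

122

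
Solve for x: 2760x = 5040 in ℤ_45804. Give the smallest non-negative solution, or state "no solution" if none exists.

First find gcd(2760, 45804):
45804 = 16×2760 + 1644
2760 = 1×1644 + 1116
1644 = 1×1116 + 528
1116 = 2×528 + 60
528 = 8×60 + 48
60 = 1×48 + 12
48 = 4×12 + 0
gcd = 12 and 12 | 5040, so solutions exist. Divide through by 12: 230x ≡ 420 (mod 3817).
Now find 230⁻¹ mod 3817:
3817 = 16·230 + 137
230 = 1·137 + 93
137 = 1·93 + 44
93 = 2·44 + 5
44 = 8·5 + 4
5 = 1·4 + 1
4 = 4·1 + 0
Back-substitute:
1 = 5 − 4
1 = −44 + 9·5
1 = 9·93 − 19·44
1 = −19·137 + 28·93
1 = 28·230 − 47·137
1 = −47·3817 + 780·230
So 230⁻¹ ≡ 780 (mod 3817).
Then x ≡ 780·420 ≡ 3155 (mod 3817); the smallest non-negative solution is x = 3155.

3155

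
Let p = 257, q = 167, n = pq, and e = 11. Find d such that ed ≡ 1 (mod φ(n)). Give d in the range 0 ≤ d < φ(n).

φ(n) = (p−1)(q−1) = 256·166 = 42496.
Need d with 11·d ≡ 1 (mod 42496). Apply the extended Euclidean algorithm:
42496 = 3863×11 + 3
11 = 3×3 + 2
3 = 1×2 + 1
2 = 2×1 + 0
Back-substitute:
1 = 3 − 2
1 = −11 + 4·3
1 = 4·42496 − 15453·11
So 11·(-15453) ≡ 1 (mod 42496), hence d ≡ -15453 ≡ 27043 (mod 42496).

27043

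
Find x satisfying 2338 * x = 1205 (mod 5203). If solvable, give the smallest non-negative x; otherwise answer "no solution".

First find gcd(2338, 5203):
5203 = 2*2338 + 527
2338 = 4*527 + 230
527 = 2*230 + 67
230 = 3*67 + 29
67 = 2*29 + 9
29 = 3*9 + 2
9 = 4*2 + 1
2 = 2*1 + 0
gcd = 1, so a unique solution mod 5203 exists.
Back-substitute for the Bézout coefficients:
1 = 9 − 4·2
1 = −4·29 + 13·9
1 = 13·67 − 30·29
1 = −30·230 + 103·67
1 = 103·527 − 236·230
1 = −236·2338 + 1047·527
1 = 1047·5203 − 2330·2338
So 2338·(-2330) ≡ 1 (mod 5203), giving 2338⁻¹ ≡ 2873.
x ≡ 2338⁻¹·1205 ≡ 2873·1205 ≡ 1970 (mod 5203).

1970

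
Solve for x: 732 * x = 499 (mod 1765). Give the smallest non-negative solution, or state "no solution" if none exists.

First find gcd(732, 1765):
1765 = 2*732 + 301
732 = 2*301 + 130
301 = 2*130 + 41
130 = 3*41 + 7
41 = 5*7 + 6
7 = 1*6 + 1
6 = 6*1 + 0
gcd = 1, so a unique solution mod 1765 exists.
Back-substitute for the Bézout coefficients:
1 = 7 − 6
1 = −41 + 6·7
1 = 6·130 − 19·41
1 = −19·301 + 44·130
1 = 44·732 − 107·301
1 = −107·1765 + 258·732
So 732·(258) ≡ 1 (mod 1765), giving 732⁻¹ ≡ 258.
x ≡ 732⁻¹·499 ≡ 258·499 ≡ 1662 (mod 1765).

1662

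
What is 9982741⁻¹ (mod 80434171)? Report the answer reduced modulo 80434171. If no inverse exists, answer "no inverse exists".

78230058

Extended Euclidean algorithm:
80434171 = 8*9982741 + 572243
9982741 = 17*572243 + 254610
572243 = 2*254610 + 63023
254610 = 4*63023 + 2518
63023 = 25*2518 + 73
2518 = 34*73 + 36
73 = 2*36 + 1
36 = 36*1 + 0
The gcd is 1. Working backward:
1 = 73 − 2·36
1 = −2·2518 + 69·73
1 = 69·63023 − 1727·2518
1 = −1727·254610 + 6977·63023
1 = 6977·572243 − 15681·254610
1 = −15681·9982741 + 273554·572243
1 = 273554·80434171 − 2204113·9982741
So 9982741·(-2204113) ≡ 1 (mod 80434171), and -2204113 ≡ 78230058 (mod 80434171).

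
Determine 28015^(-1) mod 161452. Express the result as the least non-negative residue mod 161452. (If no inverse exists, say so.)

Run Euclid on (161452, 28015):
161452 = 5×28015 + 21377
28015 = 1×21377 + 6638
21377 = 3×6638 + 1463
6638 = 4×1463 + 786
1463 = 1×786 + 677
786 = 1×677 + 109
677 = 6×109 + 23
109 = 4×23 + 17
23 = 1×17 + 6
17 = 2×6 + 5
6 = 1×5 + 1
5 = 5×1 + 0
gcd = 1, so the inverse exists. Back-substitute:
1 = 6 − 5
1 = −17 + 3·6
1 = 3·23 − 4·17
1 = −4·109 + 19·23
1 = 19·677 − 118·109
1 = −118·786 + 137·677
1 = 137·1463 − 255·786
1 = −255·6638 + 1157·1463
1 = 1157·21377 − 3726·6638
1 = −3726·28015 + 4883·21377
1 = 4883·161452 − 28141·28015
Thus 28015·(-28141) ≡ 1 (mod 161452); reducing, -28141 mod 161452 = 133311.

133311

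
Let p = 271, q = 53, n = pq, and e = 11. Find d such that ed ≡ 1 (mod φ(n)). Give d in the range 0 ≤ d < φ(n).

10211

φ(n) = (p−1)(q−1) = 270·52 = 14040.
Need d with 11·d ≡ 1 (mod 14040). Apply the extended Euclidean algorithm:
14040 = 1276·11 + 4
11 = 2·4 + 3
4 = 1·3 + 1
3 = 3·1 + 0
Back-substitute:
1 = 4 − 3
1 = −11 + 3·4
1 = 3·14040 − 3829·11
So 11·(-3829) ≡ 1 (mod 14040), hence d ≡ -3829 ≡ 10211 (mod 14040).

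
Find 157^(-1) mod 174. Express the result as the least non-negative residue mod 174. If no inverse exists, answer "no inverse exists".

gcd(174, 157) by repeated division:
174 = 1·157 + 17
157 = 9·17 + 4
17 = 4·4 + 1
4 = 4·1 + 0
Since gcd(157, 174) = 1, back-substitute to write 1 as a combination:
1 = 17 − 4·4
1 = −4·157 + 37·17
1 = 37·174 − 41·157
Thus 157·(-41) ≡ 1 (mod 174); reducing, -41 mod 174 = 133.

133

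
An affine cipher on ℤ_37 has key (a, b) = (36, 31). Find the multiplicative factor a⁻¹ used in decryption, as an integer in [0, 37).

36

gcd(37, 36) by repeated division:
37 = 1·36 + 1
36 = 36·1 + 0
The gcd is 1. Working backward:
1 = 37 − 36
Thus 36·(-1) ≡ 1 (mod 37); reducing, -1 mod 37 = 36.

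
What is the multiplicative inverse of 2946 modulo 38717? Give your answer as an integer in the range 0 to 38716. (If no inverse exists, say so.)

11920

Run Euclid on (38717, 2946):
38717 = 13·2946 + 419
2946 = 7·419 + 13
419 = 32·13 + 3
13 = 4·3 + 1
3 = 3·1 + 0
The gcd is 1. Working backward:
1 = 13 − 4·3
1 = −4·419 + 129·13
1 = 129·2946 − 907·419
1 = −907·38717 + 11920·2946
So 2946·11920 ≡ 1 (mod 38717).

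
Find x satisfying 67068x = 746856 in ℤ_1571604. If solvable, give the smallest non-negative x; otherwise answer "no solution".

First find gcd(67068, 1571604):
1571604 = 23·67068 + 29040
67068 = 2·29040 + 8988
29040 = 3·8988 + 2076
8988 = 4·2076 + 684
2076 = 3·684 + 24
684 = 28·24 + 12
24 = 2·12 + 0
gcd = 12 and 12 | 746856, so solutions exist. Divide through by 12: 5589x ≡ 62238 (mod 130967).
Now find 5589⁻¹ mod 130967:
130967 = 23·5589 + 2420
5589 = 2·2420 + 749
2420 = 3·749 + 173
749 = 4·173 + 57
173 = 3·57 + 2
57 = 28·2 + 1
2 = 2·1 + 0
Back-substitute:
1 = 57 − 28·2
1 = −28·173 + 85·57
1 = 85·749 − 368·173
1 = −368·2420 + 1189·749
1 = 1189·5589 − 2746·2420
1 = −2746·130967 + 64347·5589
So 5589⁻¹ ≡ 64347 (mod 130967).
Then x ≡ 64347·62238 ≡ 119660 (mod 130967); the smallest non-negative solution is x = 119660.

119660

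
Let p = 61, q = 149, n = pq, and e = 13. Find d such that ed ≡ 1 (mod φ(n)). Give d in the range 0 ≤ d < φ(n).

φ(n) = (p−1)(q−1) = 60·148 = 8880.
Need d with 13·d ≡ 1 (mod 8880). Apply the extended Euclidean algorithm:
8880 = 683×13 + 1
13 = 13×1 + 0
Back-substitute:
1 = 8880 − 683·13
So 13·(-683) ≡ 1 (mod 8880), hence d ≡ -683 ≡ 8197 (mod 8880).

8197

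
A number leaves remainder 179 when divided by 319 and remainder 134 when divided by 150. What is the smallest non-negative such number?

Write x = 179 + 319·k. Then 319·k ≡ 134 − 179 ≡ 105 (mod 150).
Need 319⁻¹ mod 150. Extended Euclid on (150, 19):
150 = 7·19 + 17
19 = 1·17 + 2
17 = 8·2 + 1
2 = 2·1 + 0
Back-substitute:
1 = 17 − 8·2
1 = −8·19 + 9·17
1 = 9·150 − 71·19
319⁻¹ ≡ 79 (mod 150), so k ≡ 79·105 ≡ 45 (mod 150).
x = 179 + 319·45 = 14534.

14534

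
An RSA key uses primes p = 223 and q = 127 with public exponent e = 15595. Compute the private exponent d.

27859

φ(n) = (p−1)(q−1) = 222·126 = 27972.
Need d with 15595·d ≡ 1 (mod 27972). Apply the extended Euclidean algorithm:
27972 = 1·15595 + 12377
15595 = 1·12377 + 3218
12377 = 3·3218 + 2723
3218 = 1·2723 + 495
2723 = 5·495 + 248
495 = 1·248 + 247
248 = 1·247 + 1
247 = 247·1 + 0
Back-substitute:
1 = 248 − 247
1 = −495 + 2·248
1 = 2·2723 − 11·495
1 = −11·3218 + 13·2723
1 = 13·12377 − 50·3218
1 = −50·15595 + 63·12377
1 = 63·27972 − 113·15595
So 15595·(-113) ≡ 1 (mod 27972), hence d ≡ -113 ≡ 27859 (mod 27972).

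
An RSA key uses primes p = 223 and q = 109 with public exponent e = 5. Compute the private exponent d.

φ(n) = (p−1)(q−1) = 222·108 = 23976.
Need d with 5·d ≡ 1 (mod 23976). Apply the extended Euclidean algorithm:
23976 = 4795×5 + 1
5 = 5×1 + 0
Back-substitute:
1 = 23976 − 4795·5
So 5·(-4795) ≡ 1 (mod 23976), hence d ≡ -4795 ≡ 19181 (mod 23976).

19181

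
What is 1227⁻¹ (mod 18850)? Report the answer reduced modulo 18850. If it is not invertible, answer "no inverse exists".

Apply the Euclidean algorithm to 18850 and 1227:
18850 = 15×1227 + 445
1227 = 2×445 + 337
445 = 1×337 + 108
337 = 3×108 + 13
108 = 8×13 + 4
13 = 3×4 + 1
4 = 4×1 + 0
The gcd is 1. Working backward:
1 = 13 − 3·4
1 = −3·108 + 25·13
1 = 25·337 − 78·108
1 = −78·445 + 103·337
1 = 103·1227 − 284·445
1 = −284·18850 + 4363·1227
So 1227·4363 ≡ 1 (mod 18850).

4363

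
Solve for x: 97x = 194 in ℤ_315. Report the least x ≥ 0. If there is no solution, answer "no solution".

First find gcd(97, 315):
315 = 3×97 + 24
97 = 4×24 + 1
24 = 24×1 + 0
gcd = 1, so a unique solution mod 315 exists.
Back-substitute for the Bézout coefficients:
1 = 97 − 4·24
1 = −4·315 + 13·97
So 97·(13) ≡ 1 (mod 315), giving 97⁻¹ ≡ 13.
x ≡ 97⁻¹·194 ≡ 13·194 ≡ 2 (mod 315).

2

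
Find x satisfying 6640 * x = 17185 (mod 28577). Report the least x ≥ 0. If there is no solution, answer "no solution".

First find gcd(6640, 28577):
28577 = 4×6640 + 2017
6640 = 3×2017 + 589
2017 = 3×589 + 250
589 = 2×250 + 89
250 = 2×89 + 72
89 = 1×72 + 17
72 = 4×17 + 4
17 = 4×4 + 1
4 = 4×1 + 0
gcd = 1, so a unique solution mod 28577 exists.
Back-substitute for the Bézout coefficients:
1 = 17 − 4·4
1 = −4·72 + 17·17
1 = 17·89 − 21·72
1 = −21·250 + 59·89
1 = 59·589 − 139·250
1 = −139·2017 + 476·589
1 = 476·6640 − 1567·2017
1 = −1567·28577 + 6744·6640
So 6640·(6744) ≡ 1 (mod 28577), giving 6640⁻¹ ≡ 6744.
x ≡ 6640⁻¹·17185 ≡ 6744·17185 ≡ 15905 (mod 28577).

15905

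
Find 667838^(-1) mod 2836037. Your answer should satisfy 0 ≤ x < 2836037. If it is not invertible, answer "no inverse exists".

Run Euclid on (2836037, 667838):
2836037 = 4*667838 + 164685
667838 = 4*164685 + 9098
164685 = 18*9098 + 921
9098 = 9*921 + 809
921 = 1*809 + 112
809 = 7*112 + 25
112 = 4*25 + 12
25 = 2*12 + 1
12 = 12*1 + 0
Since gcd(667838, 2836037) = 1, back-substitute to write 1 as a combination:
1 = 25 − 2·12
1 = −2·112 + 9·25
1 = 9·809 − 65·112
1 = −65·921 + 74·809
1 = 74·9098 − 731·921
1 = −731·164685 + 13232·9098
1 = 13232·667838 − 53659·164685
1 = −53659·2836037 + 227868·667838
So 667838·227868 ≡ 1 (mod 2836037).

227868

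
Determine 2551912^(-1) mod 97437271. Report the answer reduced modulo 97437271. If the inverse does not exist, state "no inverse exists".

67213608

Run Euclid on (97437271, 2551912):
97437271 = 38×2551912 + 464615
2551912 = 5×464615 + 228837
464615 = 2×228837 + 6941
228837 = 32×6941 + 6725
6941 = 1×6725 + 216
6725 = 31×216 + 29
216 = 7×29 + 13
29 = 2×13 + 3
13 = 4×3 + 1
3 = 3×1 + 0
Since gcd(2551912, 97437271) = 1, back-substitute to write 1 as a combination:
1 = 13 − 4·3
1 = −4·29 + 9·13
1 = 9·216 − 67·29
1 = −67·6725 + 2086·216
1 = 2086·6941 − 2153·6725
1 = −2153·228837 + 70982·6941
1 = 70982·464615 − 144117·228837
1 = −144117·2551912 + 791567·464615
1 = 791567·97437271 − 30223663·2551912
Thus 2551912·(-30223663) ≡ 1 (mod 97437271); reducing, -30223663 mod 97437271 = 67213608.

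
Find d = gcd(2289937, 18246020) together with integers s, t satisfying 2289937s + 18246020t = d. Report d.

Apply Euclid's algorithm to 18246020 and 2289937:
18246020 = 7*2289937 + 2216461
2289937 = 1*2216461 + 73476
2216461 = 30*73476 + 12181
73476 = 6*12181 + 390
12181 = 31*390 + 91
390 = 4*91 + 26
91 = 3*26 + 13
26 = 2*13 + 0
gcd(2289937, 18246020) = 13.
Express as a combination:
13 = 91 − 3·26
13 = −3·390 + 13·91
13 = 13·12181 − 406·390
13 = −406·73476 + 2449·12181
13 = 2449·2216461 − 73876·73476
13 = −73876·2289937 + 76325·2216461
13 = 76325·18246020 − 608151·2289937
So 13 = (76325)·18246020 + (-608151)·2289937.

13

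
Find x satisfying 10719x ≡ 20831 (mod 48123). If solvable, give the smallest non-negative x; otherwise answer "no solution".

no solution

gcd(10719, 48123):
48123 = 4*10719 + 5247
10719 = 2*5247 + 225
5247 = 23*225 + 72
225 = 3*72 + 9
72 = 8*9 + 0
gcd = 9, but 9 ∤ 20831, so the congruence has no solution.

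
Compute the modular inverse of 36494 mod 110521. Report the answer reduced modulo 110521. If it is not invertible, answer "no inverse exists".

gcd(110521, 36494) by repeated division:
110521 = 3×36494 + 1039
36494 = 35×1039 + 129
1039 = 8×129 + 7
129 = 18×7 + 3
7 = 2×3 + 1
3 = 3×1 + 0
The gcd is 1. Working backward:
1 = 7 − 2·3
1 = −2·129 + 37·7
1 = 37·1039 − 298·129
1 = −298·36494 + 10467·1039
1 = 10467·110521 − 31699·36494
Thus 36494·(-31699) ≡ 1 (mod 110521); reducing, -31699 mod 110521 = 78822.

78822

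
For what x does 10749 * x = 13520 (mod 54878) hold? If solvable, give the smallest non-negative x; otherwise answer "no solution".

First find gcd(10749, 54878):
54878 = 5*10749 + 1133
10749 = 9*1133 + 552
1133 = 2*552 + 29
552 = 19*29 + 1
29 = 29*1 + 0
gcd = 1, so a unique solution mod 54878 exists.
Back-substitute for the Bézout coefficients:
1 = 552 − 19·29
1 = −19·1133 + 39·552
1 = 39·10749 − 370·1133
1 = −370·54878 + 1889·10749
So 10749·(1889) ≡ 1 (mod 54878), giving 10749⁻¹ ≡ 1889.
x ≡ 10749⁻¹·13520 ≡ 1889·13520 ≡ 21010 (mod 54878).

21010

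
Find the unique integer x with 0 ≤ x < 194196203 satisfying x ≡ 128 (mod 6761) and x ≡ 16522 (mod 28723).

Write x = 128 + 6761·k. Then 6761·k ≡ 16522 − 128 ≡ 16394 (mod 28723).
Need 6761⁻¹ mod 28723. Extended Euclid on (28723, 6761):
28723 = 4*6761 + 1679
6761 = 4*1679 + 45
1679 = 37*45 + 14
45 = 3*14 + 3
14 = 4*3 + 2
3 = 1*2 + 1
2 = 2*1 + 0
Back-substitute:
1 = 3 − 2
1 = −14 + 5·3
1 = 5·45 − 16·14
1 = −16·1679 + 597·45
1 = 597·6761 − 2404·1679
1 = −2404·28723 + 10213·6761
6761⁻¹ ≡ 10213 (mod 28723), so k ≡ 10213·16394 ≡ 5555 (mod 28723).
x = 128 + 6761·5555 = 37557483.

37557483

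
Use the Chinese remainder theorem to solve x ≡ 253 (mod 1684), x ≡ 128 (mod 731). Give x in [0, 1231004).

Write x = 253 + 1684·k. Then 1684·k ≡ 128 − 253 ≡ 606 (mod 731).
Need 1684⁻¹ mod 731. Extended Euclid on (731, 222):
731 = 3×222 + 65
222 = 3×65 + 27
65 = 2×27 + 11
27 = 2×11 + 5
11 = 2×5 + 1
5 = 5×1 + 0
Back-substitute:
1 = 11 − 2·5
1 = −2·27 + 5·11
1 = 5·65 − 12·27
1 = −12·222 + 41·65
1 = 41·731 − 135·222
1684⁻¹ ≡ 596 (mod 731), so k ≡ 596·606 ≡ 62 (mod 731).
x = 253 + 1684·62 = 104661.

104661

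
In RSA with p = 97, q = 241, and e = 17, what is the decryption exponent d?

φ(n) = (p−1)(q−1) = 96·240 = 23040.
Need d with 17·d ≡ 1 (mod 23040). Apply the extended Euclidean algorithm:
23040 = 1355×17 + 5
17 = 3×5 + 2
5 = 2×2 + 1
2 = 2×1 + 0
Back-substitute:
1 = 5 − 2·2
1 = −2·17 + 7·5
1 = 7·23040 − 9487·17
So 17·(-9487) ≡ 1 (mod 23040), hence d ≡ -9487 ≡ 13553 (mod 23040).

13553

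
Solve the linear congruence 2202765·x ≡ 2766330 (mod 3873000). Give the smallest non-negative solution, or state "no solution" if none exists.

178922

First find gcd(2202765, 3873000):
3873000 = 1·2202765 + 1670235
2202765 = 1·1670235 + 532530
1670235 = 3·532530 + 72645
532530 = 7·72645 + 24015
72645 = 3·24015 + 600
24015 = 40·600 + 15
600 = 40·15 + 0
gcd = 15 and 15 | 2766330, so solutions exist. Divide through by 15: 146851x ≡ 184422 (mod 258200).
Now find 146851⁻¹ mod 258200:
258200 = 1·146851 + 111349
146851 = 1·111349 + 35502
111349 = 3·35502 + 4843
35502 = 7·4843 + 1601
4843 = 3·1601 + 40
1601 = 40·40 + 1
40 = 40·1 + 0
Back-substitute:
1 = 1601 − 40·40
1 = −40·4843 + 121·1601
1 = 121·35502 − 887·4843
1 = −887·111349 + 2782·35502
1 = 2782·146851 − 3669·111349
1 = −3669·258200 + 6451·146851
So 146851⁻¹ ≡ 6451 (mod 258200).
Then x ≡ 6451·184422 ≡ 178922 (mod 258200); the smallest non-negative solution is x = 178922.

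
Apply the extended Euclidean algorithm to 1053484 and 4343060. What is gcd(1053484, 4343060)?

4

Repeated division:
4343060 = 4*1053484 + 129124
1053484 = 8*129124 + 20492
129124 = 6*20492 + 6172
20492 = 3*6172 + 1976
6172 = 3*1976 + 244
1976 = 8*244 + 24
244 = 10*24 + 4
24 = 6*4 + 0
gcd(1053484, 4343060) = 4.
Express as a combination:
4 = 244 − 10·24
4 = −10·1976 + 81·244
4 = 81·6172 − 253·1976
4 = −253·20492 + 840·6172
4 = 840·129124 − 5293·20492
4 = −5293·1053484 + 43184·129124
4 = 43184·4343060 − 178029·1053484
So 4 = (43184)·4343060 + (-178029)·1053484.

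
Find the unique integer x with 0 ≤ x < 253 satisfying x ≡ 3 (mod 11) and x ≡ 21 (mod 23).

113

Write x = 3 + 11·k. Then 11·k ≡ 21 − 3 ≡ 18 (mod 23).
Need 11⁻¹ mod 23. Extended Euclid on (23, 11):
23 = 2·11 + 1
11 = 11·1 + 0
Back-substitute:
1 = 23 − 2·11
11⁻¹ ≡ 21 (mod 23), so k ≡ 21·18 ≡ 10 (mod 23).
x = 3 + 11·10 = 113.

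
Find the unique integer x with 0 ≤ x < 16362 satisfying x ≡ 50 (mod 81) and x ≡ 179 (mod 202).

3209

Write x = 50 + 81·k. Then 81·k ≡ 179 − 50 ≡ 129 (mod 202).
Need 81⁻¹ mod 202. Extended Euclid on (202, 81):
202 = 2×81 + 40
81 = 2×40 + 1
40 = 40×1 + 0
Back-substitute:
1 = 81 − 2·40
1 = −2·202 + 5·81
81⁻¹ ≡ 5 (mod 202), so k ≡ 5·129 ≡ 39 (mod 202).
x = 50 + 81·39 = 3209.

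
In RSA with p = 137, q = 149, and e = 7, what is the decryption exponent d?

φ(n) = (p−1)(q−1) = 136·148 = 20128.
Need d with 7·d ≡ 1 (mod 20128). Apply the extended Euclidean algorithm:
20128 = 2875*7 + 3
7 = 2*3 + 1
3 = 3*1 + 0
Back-substitute:
1 = 7 − 2·3
1 = −2·20128 + 5751·7
So 7·5751 ≡ 1 (mod 20128), hence d = 5751.

5751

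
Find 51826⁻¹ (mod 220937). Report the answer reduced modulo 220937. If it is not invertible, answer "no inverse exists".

Extended Euclidean algorithm:
220937 = 4*51826 + 13633
51826 = 3*13633 + 10927
13633 = 1*10927 + 2706
10927 = 4*2706 + 103
2706 = 26*103 + 28
103 = 3*28 + 19
28 = 1*19 + 9
19 = 2*9 + 1
9 = 9*1 + 0
Since gcd(51826, 220937) = 1, back-substitute to write 1 as a combination:
1 = 19 − 2·9
1 = −2·28 + 3·19
1 = 3·103 − 11·28
1 = −11·2706 + 289·103
1 = 289·10927 − 1167·2706
1 = −1167·13633 + 1456·10927
1 = 1456·51826 − 5535·13633
1 = −5535·220937 + 23596·51826
So 51826·23596 ≡ 1 (mod 220937).

23596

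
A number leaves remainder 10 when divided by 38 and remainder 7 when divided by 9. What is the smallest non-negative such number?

Write x = 10 + 38·k. Then 38·k ≡ 7 − 10 ≡ 6 (mod 9).
Need 38⁻¹ mod 9. Extended Euclid on (9, 2):
9 = 4*2 + 1
2 = 2*1 + 0
Back-substitute:
1 = 9 − 4·2
38⁻¹ ≡ 5 (mod 9), so k ≡ 5·6 ≡ 3 (mod 9).
x = 10 + 38·3 = 124.

124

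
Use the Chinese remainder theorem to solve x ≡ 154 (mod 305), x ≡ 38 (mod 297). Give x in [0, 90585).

Write x = 154 + 305·k. Then 305·k ≡ 38 − 154 ≡ 181 (mod 297).
Need 305⁻¹ mod 297. Extended Euclid on (297, 8):
297 = 37·8 + 1
8 = 8·1 + 0
Back-substitute:
1 = 297 − 37·8
305⁻¹ ≡ 260 (mod 297), so k ≡ 260·181 ≡ 134 (mod 297).
x = 154 + 305·134 = 41024.

41024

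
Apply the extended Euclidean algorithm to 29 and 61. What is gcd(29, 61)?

1

Repeated division:
61 = 2*29 + 3
29 = 9*3 + 2
3 = 1*2 + 1
2 = 2*1 + 0
gcd(29, 61) = 1.
Back-substituting:
1 = 3 − 2
1 = −29 + 10·3
1 = 10·61 − 21·29
So 1 = (10)·61 + (-21)·29.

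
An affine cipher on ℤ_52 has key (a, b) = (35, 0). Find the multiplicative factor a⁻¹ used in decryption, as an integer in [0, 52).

gcd(52, 35) by repeated division:
52 = 1×35 + 17
35 = 2×17 + 1
17 = 17×1 + 0
The gcd is 1. Working backward:
1 = 35 − 2·17
1 = −2·52 + 3·35
So 35·3 ≡ 1 (mod 52).

3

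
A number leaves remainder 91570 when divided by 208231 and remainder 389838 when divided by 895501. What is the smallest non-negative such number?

27473465017

Write x = 91570 + 208231·k. Then 208231·k ≡ 389838 − 91570 ≡ 298268 (mod 895501).
Need 208231⁻¹ mod 895501. Extended Euclid on (895501, 208231):
895501 = 4·208231 + 62577
208231 = 3·62577 + 20500
62577 = 3·20500 + 1077
20500 = 19·1077 + 37
1077 = 29·37 + 4
37 = 9·4 + 1
4 = 4·1 + 0
Back-substitute:
1 = 37 − 9·4
1 = −9·1077 + 262·37
1 = 262·20500 − 4987·1077
1 = −4987·62577 + 15223·20500
1 = 15223·208231 − 50656·62577
1 = −50656·895501 + 217847·208231
208231⁻¹ ≡ 217847 (mod 895501), so k ≡ 217847·298268 ≡ 131937 (mod 895501).
x = 91570 + 208231·131937 = 27473465017.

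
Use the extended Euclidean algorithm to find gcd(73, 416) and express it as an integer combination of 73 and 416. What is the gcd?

Euclidean algorithm:
416 = 5·73 + 51
73 = 1·51 + 22
51 = 2·22 + 7
22 = 3·7 + 1
7 = 7·1 + 0
gcd(73, 416) = 1.
Express as a combination:
1 = 22 − 3·7
1 = −3·51 + 7·22
1 = 7·73 − 10·51
1 = −10·416 + 57·73
So 1 = (-10)·416 + (57)·73.

1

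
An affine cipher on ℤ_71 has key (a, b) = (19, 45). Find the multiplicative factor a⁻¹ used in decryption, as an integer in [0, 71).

15

Run Euclid on (71, 19):
71 = 3·19 + 14
19 = 1·14 + 5
14 = 2·5 + 4
5 = 1·4 + 1
4 = 4·1 + 0
Since gcd(19, 71) = 1, back-substitute to write 1 as a combination:
1 = 5 − 4
1 = −14 + 3·5
1 = 3·19 − 4·14
1 = −4·71 + 15·19
So 19·15 ≡ 1 (mod 71).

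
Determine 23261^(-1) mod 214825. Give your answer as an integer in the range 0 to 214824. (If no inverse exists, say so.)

165591

Extended Euclidean algorithm:
214825 = 9*23261 + 5476
23261 = 4*5476 + 1357
5476 = 4*1357 + 48
1357 = 28*48 + 13
48 = 3*13 + 9
13 = 1*9 + 4
9 = 2*4 + 1
4 = 4*1 + 0
Since gcd(23261, 214825) = 1, back-substitute to write 1 as a combination:
1 = 9 − 2·4
1 = −2·13 + 3·9
1 = 3·48 − 11·13
1 = −11·1357 + 311·48
1 = 311·5476 − 1255·1357
1 = −1255·23261 + 5331·5476
1 = 5331·214825 − 49234·23261
Thus 23261·(-49234) ≡ 1 (mod 214825); reducing, -49234 mod 214825 = 165591.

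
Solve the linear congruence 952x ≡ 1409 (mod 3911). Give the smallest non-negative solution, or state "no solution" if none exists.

1616

First find gcd(952, 3911):
3911 = 4×952 + 103
952 = 9×103 + 25
103 = 4×25 + 3
25 = 8×3 + 1
3 = 3×1 + 0
gcd = 1, so a unique solution mod 3911 exists.
Back-substitute for the Bézout coefficients:
1 = 25 − 8·3
1 = −8·103 + 33·25
1 = 33·952 − 305·103
1 = −305·3911 + 1253·952
So 952·(1253) ≡ 1 (mod 3911), giving 952⁻¹ ≡ 1253.
x ≡ 952⁻¹·1409 ≡ 1253·1409 ≡ 1616 (mod 3911).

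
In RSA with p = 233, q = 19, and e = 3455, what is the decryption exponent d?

φ(n) = (p−1)(q−1) = 232·18 = 4176.
Need d with 3455·d ≡ 1 (mod 4176). Apply the extended Euclidean algorithm:
4176 = 1·3455 + 721
3455 = 4·721 + 571
721 = 1·571 + 150
571 = 3·150 + 121
150 = 1·121 + 29
121 = 4·29 + 5
29 = 5·5 + 4
5 = 1·4 + 1
4 = 4·1 + 0
Back-substitute:
1 = 5 − 4
1 = −29 + 6·5
1 = 6·121 − 25·29
1 = −25·150 + 31·121
1 = 31·571 − 118·150
1 = −118·721 + 149·571
1 = 149·3455 − 714·721
1 = −714·4176 + 863·3455
So 3455·863 ≡ 1 (mod 4176), hence d = 863.

863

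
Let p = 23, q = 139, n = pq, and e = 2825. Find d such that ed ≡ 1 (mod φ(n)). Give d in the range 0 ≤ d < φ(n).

φ(n) = (p−1)(q−1) = 22·138 = 3036.
Need d with 2825·d ≡ 1 (mod 3036). Apply the extended Euclidean algorithm:
3036 = 1×2825 + 211
2825 = 13×211 + 82
211 = 2×82 + 47
82 = 1×47 + 35
47 = 1×35 + 12
35 = 2×12 + 11
12 = 1×11 + 1
11 = 11×1 + 0
Back-substitute:
1 = 12 − 11
1 = −35 + 3·12
1 = 3·47 − 4·35
1 = −4·82 + 7·47
1 = 7·211 − 18·82
1 = −18·2825 + 241·211
1 = 241·3036 − 259·2825
So 2825·(-259) ≡ 1 (mod 3036), hence d ≡ -259 ≡ 2777 (mod 3036).

2777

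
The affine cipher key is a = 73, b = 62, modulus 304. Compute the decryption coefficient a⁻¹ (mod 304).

gcd(304, 73) by repeated division:
304 = 4×73 + 12
73 = 6×12 + 1
12 = 12×1 + 0
gcd = 1, so the inverse exists. Back-substitute:
1 = 73 − 6·12
1 = −6·304 + 25·73
So 73·25 ≡ 1 (mod 304).

25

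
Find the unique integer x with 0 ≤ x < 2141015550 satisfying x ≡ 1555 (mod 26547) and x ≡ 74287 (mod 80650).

843028087

Write x = 1555 + 26547·k. Then 26547·k ≡ 74287 − 1555 ≡ 72732 (mod 80650).
Need 26547⁻¹ mod 80650. Extended Euclid on (80650, 26547):
80650 = 3·26547 + 1009
26547 = 26·1009 + 313
1009 = 3·313 + 70
313 = 4·70 + 33
70 = 2·33 + 4
33 = 8·4 + 1
4 = 4·1 + 0
Back-substitute:
1 = 33 − 8·4
1 = −8·70 + 17·33
1 = 17·313 − 76·70
1 = −76·1009 + 245·313
1 = 245·26547 − 6446·1009
1 = −6446·80650 + 19583·26547
26547⁻¹ ≡ 19583 (mod 80650), so k ≡ 19583·72732 ≡ 31756 (mod 80650).
x = 1555 + 26547·31756 = 843028087.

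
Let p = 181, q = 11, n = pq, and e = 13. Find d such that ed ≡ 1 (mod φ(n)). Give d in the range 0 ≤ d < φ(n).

φ(n) = (p−1)(q−1) = 180·10 = 1800.
Need d with 13·d ≡ 1 (mod 1800). Apply the extended Euclidean algorithm:
1800 = 138×13 + 6
13 = 2×6 + 1
6 = 6×1 + 0
Back-substitute:
1 = 13 − 2·6
1 = −2·1800 + 277·13
So 13·277 ≡ 1 (mod 1800), hence d = 277.

277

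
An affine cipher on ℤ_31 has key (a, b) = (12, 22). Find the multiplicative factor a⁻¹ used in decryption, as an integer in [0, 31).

Run Euclid on (31, 12):
31 = 2×12 + 7
12 = 1×7 + 5
7 = 1×5 + 2
5 = 2×2 + 1
2 = 2×1 + 0
gcd = 1, so the inverse exists. Back-substitute:
1 = 5 − 2·2
1 = −2·7 + 3·5
1 = 3·12 − 5·7
1 = −5·31 + 13·12
So 12·13 ≡ 1 (mod 31).

13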